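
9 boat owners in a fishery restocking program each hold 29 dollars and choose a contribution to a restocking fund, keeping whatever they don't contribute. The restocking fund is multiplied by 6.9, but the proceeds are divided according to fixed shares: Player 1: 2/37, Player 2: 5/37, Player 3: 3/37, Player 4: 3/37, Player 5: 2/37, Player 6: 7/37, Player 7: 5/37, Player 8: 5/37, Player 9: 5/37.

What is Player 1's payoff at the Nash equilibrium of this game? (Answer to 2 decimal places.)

39.82 dollars

Player j's private return per contributed unit is 6.9 × (j's share). Contributing is weakly dominant for j when that share is at least 1/6.9 = 0.1449, and contributing 0 is dominant otherwise.
The only share above 0.1449 is Player 6's 7/37, contributing 29; the remaining 8 contribute 0. Total contributed: 29.
Player 1 keeps 29 and receives 6.9 × 29 × 2/37 = 10.82 from the restocking fund, for a payoff of 39.82.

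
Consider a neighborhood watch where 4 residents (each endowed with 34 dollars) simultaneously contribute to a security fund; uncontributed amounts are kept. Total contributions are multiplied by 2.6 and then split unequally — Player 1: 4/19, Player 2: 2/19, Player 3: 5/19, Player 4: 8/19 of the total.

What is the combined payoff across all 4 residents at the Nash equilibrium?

Player j's private return per contributed unit is 2.6 × (j's share). Contributing is weakly dominant for j when that share is at least 1/2.6 = 0.3846, and contributing 0 is dominant otherwise.
Only Player 4 (8/19) clears that bar, contributing 34; the remaining 3 contribute 0. Total contributed: 34.
The security fund pays out 2.6 × 34 = 88.40 in total (split across the unequal shares, but the aggregate is all that matters for the group sum).
The 3 free-riders keep 34 each, adding 102. Group total = 102 + 88.40 = 190.40.

190.40 dollars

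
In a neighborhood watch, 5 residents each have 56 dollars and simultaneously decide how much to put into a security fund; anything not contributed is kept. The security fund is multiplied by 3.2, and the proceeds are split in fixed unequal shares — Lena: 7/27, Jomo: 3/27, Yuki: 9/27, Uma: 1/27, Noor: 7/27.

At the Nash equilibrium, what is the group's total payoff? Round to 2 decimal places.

For player j, contributing a unit is worthwhile iff 3.2 × (j's share) ≥ 1, i.e. iff j's share is at least 0.3125.
Yuki alone (share 9/27) is above the threshold, contributing 56; the remaining 4 contribute 0. Total contributed: 56.
The security fund pays out 3.2 × 56 = 179.20 in total (split across the unequal shares, but the aggregate is all that matters for the group sum).
The 4 free-riders keep 56 each, adding 224. Group total = 224 + 179.20 = 403.20.

403.20 dollars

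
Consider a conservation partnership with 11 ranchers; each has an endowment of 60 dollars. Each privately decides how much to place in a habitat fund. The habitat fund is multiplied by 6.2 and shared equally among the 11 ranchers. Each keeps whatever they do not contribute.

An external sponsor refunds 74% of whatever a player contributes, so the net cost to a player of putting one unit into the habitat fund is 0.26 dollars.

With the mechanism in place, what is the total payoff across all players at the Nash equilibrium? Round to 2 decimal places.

With the mechanism, a contributed unit returns (6.2/11) / 0.26 = 2.1678 per unit of net cost to the contributor — now above 1 — so contributing fully is weakly dominant for every player.
At the Nash equilibrium everyone contributes 60. Group total payoff = 11 × (60 × 0.74 + 6.2 × 60) = 4580.40.

4580.40 dollars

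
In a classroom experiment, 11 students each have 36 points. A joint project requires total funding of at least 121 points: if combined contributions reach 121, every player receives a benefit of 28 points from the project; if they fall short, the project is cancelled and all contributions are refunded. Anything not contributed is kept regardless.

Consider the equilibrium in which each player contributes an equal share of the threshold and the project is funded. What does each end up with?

53 points

Equal share of the threshold: 121/11 = 11.
At this profile no one gains by cutting their contribution: any cut drops the total below 121, the project is cancelled, contributions are refunded, and the deviator ends with 36, which is less than 36 − 11 + 28 = 53. Contributing more than 11 just wastes the excess. So contributing exactly 11 is a best response.
Each player's payoff: 36 − 11 + 28 = 53.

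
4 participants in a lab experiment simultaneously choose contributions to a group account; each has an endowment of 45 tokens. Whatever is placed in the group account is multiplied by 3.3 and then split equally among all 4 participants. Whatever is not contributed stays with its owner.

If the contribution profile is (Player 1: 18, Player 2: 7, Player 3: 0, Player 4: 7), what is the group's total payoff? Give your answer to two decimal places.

Total contributed: 18 + 7 + 0 + 7 = 32; total kept: 4 × 45 − 32 = 148.
The group account pays out 3.3 × 32 = 105.60 in aggregate.
Group total = 148 + 105.60 = 253.60.

253.60 tokens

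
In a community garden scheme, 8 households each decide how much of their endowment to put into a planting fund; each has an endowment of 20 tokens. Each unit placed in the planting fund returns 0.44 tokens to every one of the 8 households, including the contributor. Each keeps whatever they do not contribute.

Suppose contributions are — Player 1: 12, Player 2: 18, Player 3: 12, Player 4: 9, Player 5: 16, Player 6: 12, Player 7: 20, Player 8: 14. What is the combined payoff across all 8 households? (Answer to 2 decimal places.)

444.76 tokens

Total contributed: 12 + 18 + 12 + 9 + 16 + 12 + 20 + 14 = 113; total kept: 8 × 20 − 113 = 47.
The planting fund pays out 0.44 × 8 × 113 = 397.76 in aggregate.
Group total = 47 + 397.76 = 444.76.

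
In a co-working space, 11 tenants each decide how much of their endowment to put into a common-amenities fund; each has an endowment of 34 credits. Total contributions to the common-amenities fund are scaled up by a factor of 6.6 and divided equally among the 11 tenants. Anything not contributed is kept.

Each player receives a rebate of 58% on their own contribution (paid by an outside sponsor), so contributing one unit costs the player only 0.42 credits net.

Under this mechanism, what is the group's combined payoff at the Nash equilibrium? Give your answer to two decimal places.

2685.32 credits

With the mechanism, a contributed unit returns (6.6/11) / 0.42 = 1.4286 per unit of net cost to the contributor — now above 1 — so contributing fully is weakly dominant for every player.
So the Nash equilibrium is full contribution by all 11; the group earns 11 × (34 × 0.58 + 6.6 × 34) = 2685.32.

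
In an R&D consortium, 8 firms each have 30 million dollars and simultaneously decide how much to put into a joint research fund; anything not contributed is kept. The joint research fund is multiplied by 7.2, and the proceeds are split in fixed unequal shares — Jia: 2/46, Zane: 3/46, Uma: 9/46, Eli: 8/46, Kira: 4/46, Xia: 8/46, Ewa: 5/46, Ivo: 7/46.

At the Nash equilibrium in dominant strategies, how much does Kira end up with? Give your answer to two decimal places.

Player j's private return per contributed unit is 7.2 × (j's share). Contributing is weakly dominant for j when that share is at least 1/7.2 = 0.1389, and contributing 0 is dominant otherwise.
Uma, Eli, Xia and Ivo are above the threshold, contributing 30 each; the remaining 4 contribute 0. Total contributed: 120.
Kira keeps 30 and receives 7.2 × 120 × 4/46 = 75.13 from the joint research fund, for a payoff of 105.13.

105.13 million dollars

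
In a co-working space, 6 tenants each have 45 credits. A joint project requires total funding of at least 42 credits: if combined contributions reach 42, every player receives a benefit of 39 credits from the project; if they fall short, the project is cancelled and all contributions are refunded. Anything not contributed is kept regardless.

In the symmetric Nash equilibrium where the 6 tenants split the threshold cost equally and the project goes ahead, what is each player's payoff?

77 credits

Equal share of the threshold: 42/6 = 7.
At this profile no one gains by cutting their contribution: any cut drops the total below 42, the project is cancelled, contributions are refunded, and the deviator ends with 45, which is less than 45 − 7 + 39 = 77. Contributing more than 7 just wastes the excess. So contributing exactly 7 is a best response.
Each player's payoff: 45 − 7 + 39 = 77.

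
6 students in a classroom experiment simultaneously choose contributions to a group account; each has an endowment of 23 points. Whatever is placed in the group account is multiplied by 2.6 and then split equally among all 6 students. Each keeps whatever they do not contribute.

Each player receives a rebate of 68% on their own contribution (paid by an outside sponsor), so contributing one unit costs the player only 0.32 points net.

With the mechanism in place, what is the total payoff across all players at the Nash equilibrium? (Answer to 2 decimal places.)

452.64 points

With the mechanism, a contributed unit returns (2.6/6) / 0.32 = 1.3542 per unit of net cost to the contributor — now above 1 — so contributing fully is weakly dominant for every player.
So the Nash equilibrium is full contribution by all 6; the group earns 6 × (23 × 0.68 + 2.6 × 23) = 452.64.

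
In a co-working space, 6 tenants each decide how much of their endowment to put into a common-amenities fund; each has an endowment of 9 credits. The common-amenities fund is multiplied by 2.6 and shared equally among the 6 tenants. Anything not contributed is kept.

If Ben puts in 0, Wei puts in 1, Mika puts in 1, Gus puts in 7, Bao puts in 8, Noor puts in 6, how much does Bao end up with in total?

10.97 credits

Total contributed: 0 + 1 + 1 + 7 + 8 + 6 = 23.
Each receives 2.6 × 23 / 6 = 9.97 from the common-amenities fund.
Bao keeps 9 − 8 = 1, so Bao's payoff is 1 + 9.97 = 10.97.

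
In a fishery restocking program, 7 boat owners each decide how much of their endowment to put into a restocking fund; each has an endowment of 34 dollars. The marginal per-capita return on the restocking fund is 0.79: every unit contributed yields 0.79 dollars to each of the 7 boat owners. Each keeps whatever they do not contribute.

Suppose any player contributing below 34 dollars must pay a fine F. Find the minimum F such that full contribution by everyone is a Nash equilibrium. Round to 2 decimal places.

7.14 dollars

Given the others contribute fully, the best deviation is to contribute 0 (any partial contribution still incurs the fine and gives up units whose private return 0.79 is below 1).
Deviating from 34 to 0 saves 34 dollars but forfeits the deviator's share of the drop in the restocking fund: 0.79 × 34 = 26.86.
So the deviation gain is 34 − 26.86 = 7.14, and the fine must be at least 7.14 dollars to wipe it out.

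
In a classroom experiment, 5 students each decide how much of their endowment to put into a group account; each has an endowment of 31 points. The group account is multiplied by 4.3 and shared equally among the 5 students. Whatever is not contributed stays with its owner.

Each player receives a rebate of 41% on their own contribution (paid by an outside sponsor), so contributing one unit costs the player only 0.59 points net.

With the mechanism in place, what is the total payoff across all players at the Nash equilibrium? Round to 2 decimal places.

730.05 points

Under the mechanism each unit contributed yields (4.3/5) / 0.59 = 1.4576 back to its contributor per unit of net cost, which exceeds 1, making full contribution the dominant choice for everyone.
So the Nash equilibrium is full contribution by all 5; the group earns 5 × (31 × 0.41 + 4.3 × 31) = 730.05.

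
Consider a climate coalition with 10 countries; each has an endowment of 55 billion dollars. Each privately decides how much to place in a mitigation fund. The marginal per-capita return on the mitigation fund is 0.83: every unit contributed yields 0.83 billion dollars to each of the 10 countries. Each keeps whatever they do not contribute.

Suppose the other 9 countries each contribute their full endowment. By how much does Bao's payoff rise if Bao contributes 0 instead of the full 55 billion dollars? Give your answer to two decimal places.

Switching from a contribution of 55 to 0 lets Bao keep an extra 55 billion dollars, but lowers the mitigation fund by 55, which costs Bao their own share of that drop: 0.83 × 55 = 45.65.
Net gain = 55 − 45.65 = 9.35. The private return per contributed unit (0.83) is below 1, so free-riding is indeed the best response regardless of what the others do.

9.35 billion dollars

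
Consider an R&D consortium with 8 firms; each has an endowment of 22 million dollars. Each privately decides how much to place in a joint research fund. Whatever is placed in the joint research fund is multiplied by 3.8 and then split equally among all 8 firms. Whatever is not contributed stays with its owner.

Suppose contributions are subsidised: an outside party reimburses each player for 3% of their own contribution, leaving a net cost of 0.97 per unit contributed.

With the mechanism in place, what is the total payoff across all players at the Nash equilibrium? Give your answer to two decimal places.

With the mechanism, a contributed unit returns (3.8/8) / 0.97 = 0.4897 per unit of net cost — still below 1 — so contributing 0 remains dominant for every player.
At the Nash equilibrium no one contributes; group total payoff = 8 × 22 = 176.

176.00 million dollars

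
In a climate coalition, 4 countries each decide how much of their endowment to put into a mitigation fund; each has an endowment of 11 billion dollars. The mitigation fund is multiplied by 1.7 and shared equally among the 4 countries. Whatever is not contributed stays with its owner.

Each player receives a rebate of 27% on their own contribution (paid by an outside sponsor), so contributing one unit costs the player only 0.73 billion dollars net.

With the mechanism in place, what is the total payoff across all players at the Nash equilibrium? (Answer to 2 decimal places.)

With the mechanism, a contributed unit returns (1.7/4) / 0.73 = 0.5822 per unit of net cost — still below 1 — so contributing 0 remains dominant for every player.
Everyone keeps their endowment and the group total is 4 × 11 = 44.

44.00 billion dollars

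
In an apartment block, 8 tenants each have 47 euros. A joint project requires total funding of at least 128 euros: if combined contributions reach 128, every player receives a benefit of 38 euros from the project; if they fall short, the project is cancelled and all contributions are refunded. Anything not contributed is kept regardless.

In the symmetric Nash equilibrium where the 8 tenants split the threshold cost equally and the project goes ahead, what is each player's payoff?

Equal share of the threshold: 128/8 = 16.
At this profile no one gains by cutting their contribution: any cut drops the total below 128, the project is cancelled, contributions are refunded, and the deviator ends with 47, which is less than 47 − 16 + 38 = 69. Contributing more than 16 just wastes the excess. So contributing exactly 16 is a best response.
Each player's payoff: 47 − 16 + 38 = 69.

69 euros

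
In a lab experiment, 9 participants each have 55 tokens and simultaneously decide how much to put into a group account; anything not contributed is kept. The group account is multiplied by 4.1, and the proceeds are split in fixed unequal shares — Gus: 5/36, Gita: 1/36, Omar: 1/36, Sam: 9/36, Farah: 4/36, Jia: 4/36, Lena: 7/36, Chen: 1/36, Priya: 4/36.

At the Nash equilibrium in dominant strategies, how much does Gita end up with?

A player with share s gets back 4.1·s per unit contributed, so full contribution is dominant for anyone with s > 1/4.1 = 0.2439 and zero contribution is dominant for anyone below.
Sam alone (share 9/36) is above the threshold, contributing 55; the remaining 8 contribute 0. Total contributed: 55.
Gita keeps 55 and receives 4.1 × 55 × 1/36 = 6.26 from the group account, for a payoff of 61.26.

61.26 tokens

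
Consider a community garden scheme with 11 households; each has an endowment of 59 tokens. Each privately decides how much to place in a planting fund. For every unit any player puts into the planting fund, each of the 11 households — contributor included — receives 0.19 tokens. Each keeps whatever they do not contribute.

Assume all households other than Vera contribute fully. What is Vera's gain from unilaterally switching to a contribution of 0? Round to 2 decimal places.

Switching from a contribution of 59 to 0 lets Vera keep an extra 59 tokens, but lowers the planting fund by 59, which costs Vera their own share of that drop: 0.19 × 59 = 11.21.
Net gain = 59 − 11.21 = 47.79. The private return per contributed unit (0.19) is below 1, so free-riding is indeed the best response regardless of what the others do.

47.79 tokens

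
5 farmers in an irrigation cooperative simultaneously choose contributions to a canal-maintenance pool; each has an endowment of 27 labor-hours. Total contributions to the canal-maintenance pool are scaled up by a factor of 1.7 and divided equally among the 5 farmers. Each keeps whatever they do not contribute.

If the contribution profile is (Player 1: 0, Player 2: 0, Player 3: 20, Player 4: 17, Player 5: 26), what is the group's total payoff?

179.10 labor-hours

Total contributed: 0 + 0 + 20 + 17 + 26 = 63; total kept: 5 × 27 − 63 = 72.
The canal-maintenance pool pays out 1.7 × 63 = 107.10 in aggregate.
Group total = 72 + 107.10 = 179.10.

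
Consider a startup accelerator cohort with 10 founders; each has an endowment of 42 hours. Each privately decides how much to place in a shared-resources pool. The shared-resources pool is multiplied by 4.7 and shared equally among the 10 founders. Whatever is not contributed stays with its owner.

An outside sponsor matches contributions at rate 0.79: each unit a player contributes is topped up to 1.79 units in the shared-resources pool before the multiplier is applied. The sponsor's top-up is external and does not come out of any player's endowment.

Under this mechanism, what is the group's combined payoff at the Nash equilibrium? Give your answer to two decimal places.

420.00 hours

Even with the mechanism, each unit contributed returns only 4.7 × 1.79 / 10 = 0.8413 per unit of net cost, so contributing nothing is still dominant.
Everyone keeps their endowment and the group total is 10 × 42 = 420.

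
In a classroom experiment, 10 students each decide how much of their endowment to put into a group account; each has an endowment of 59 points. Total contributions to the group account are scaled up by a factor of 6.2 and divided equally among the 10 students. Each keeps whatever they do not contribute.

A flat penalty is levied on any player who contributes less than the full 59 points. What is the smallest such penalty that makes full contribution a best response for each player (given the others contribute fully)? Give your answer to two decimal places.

22.42 points

Given the others contribute fully, the best deviation is to contribute 0 (any partial contribution still incurs the fine and gives up units whose private return 0.6200 is below 1).
Deviating from 59 to 0 saves 59 points but forfeits the deviator's share of the drop in the group account: 6.2/10 × 59 = 36.58.
So the deviation gain is 59 − 36.58 = 22.42, and the fine must be at least 22.42 points to wipe it out.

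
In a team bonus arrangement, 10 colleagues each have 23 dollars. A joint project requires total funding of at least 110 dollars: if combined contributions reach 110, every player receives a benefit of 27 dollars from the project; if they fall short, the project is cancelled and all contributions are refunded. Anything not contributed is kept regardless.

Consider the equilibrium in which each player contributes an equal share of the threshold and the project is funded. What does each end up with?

39 dollars

Equal share of the threshold: 110/10 = 11.
At this profile no one gains by cutting their contribution: any cut drops the total below 110, the project is cancelled, contributions are refunded, and the deviator ends with 23, which is less than 23 − 11 + 27 = 39. Contributing more than 11 just wastes the excess. So contributing exactly 11 is a best response.
Each player's payoff: 23 − 11 + 27 = 39.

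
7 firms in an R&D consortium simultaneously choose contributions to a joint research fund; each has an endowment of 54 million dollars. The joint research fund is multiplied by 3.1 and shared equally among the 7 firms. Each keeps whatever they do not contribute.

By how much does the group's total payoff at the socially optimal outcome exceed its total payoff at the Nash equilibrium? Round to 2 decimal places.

793.80 million dollars

Each contributed unit returns 3.1/7 = 0.4429 to its contributor — below 1 — so contributing 0 is dominant for every player. At the Nash equilibrium everyone keeps their 54, and the group total is 7 × 54 = 378.
Each contributed unit returns 3.100 to the group as a whole (0.4429 to each of 7 players), which exceeds 1, so the social optimum is full contribution: group total = 3.100 × 378 = 1171.80.
Efficiency loss = 1171.80 − 378 = 793.80.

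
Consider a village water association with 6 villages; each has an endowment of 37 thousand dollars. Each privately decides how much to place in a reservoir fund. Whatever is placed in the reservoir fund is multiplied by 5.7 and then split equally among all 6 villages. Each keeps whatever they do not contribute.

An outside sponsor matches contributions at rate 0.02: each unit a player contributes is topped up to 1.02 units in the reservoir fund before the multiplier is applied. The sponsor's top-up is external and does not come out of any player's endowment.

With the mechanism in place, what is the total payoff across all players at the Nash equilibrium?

222.00 thousand dollars

With the mechanism, a contributed unit returns 5.7 × 1.02 / 6 = 0.9690 per unit of net cost — still below 1 — so contributing 0 remains dominant for every player.
Everyone keeps their endowment and the group total is 6 × 37 = 222.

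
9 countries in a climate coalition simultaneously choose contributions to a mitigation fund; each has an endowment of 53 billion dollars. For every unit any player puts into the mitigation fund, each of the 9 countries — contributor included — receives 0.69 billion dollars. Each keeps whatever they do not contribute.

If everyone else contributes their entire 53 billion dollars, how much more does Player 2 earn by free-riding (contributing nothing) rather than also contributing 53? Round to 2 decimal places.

16.43 billion dollars

Switching from a contribution of 53 to 0 lets Player 2 keep an extra 53 billion dollars, but lowers the mitigation fund by 53, which costs Player 2 their own share of that drop: 0.69 × 53 = 36.57.
Net gain = 53 − 36.57 = 16.43. The private return per contributed unit (0.69) is below 1, so free-riding is indeed the best response regardless of what the others do.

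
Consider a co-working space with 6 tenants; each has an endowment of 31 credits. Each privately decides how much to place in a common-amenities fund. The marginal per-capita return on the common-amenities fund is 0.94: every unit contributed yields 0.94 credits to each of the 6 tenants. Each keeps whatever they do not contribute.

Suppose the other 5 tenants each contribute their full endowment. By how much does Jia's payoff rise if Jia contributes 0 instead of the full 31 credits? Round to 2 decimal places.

Switching from a contribution of 31 to 0 lets Jia keep an extra 31 credits, but lowers the common-amenities fund by 31, which costs Jia their own share of that drop: 0.94 × 31 = 29.14.
Net gain = 31 − 29.14 = 1.86. The private return per contributed unit (0.94) is below 1, so free-riding is indeed the best response regardless of what the others do.

1.86 credits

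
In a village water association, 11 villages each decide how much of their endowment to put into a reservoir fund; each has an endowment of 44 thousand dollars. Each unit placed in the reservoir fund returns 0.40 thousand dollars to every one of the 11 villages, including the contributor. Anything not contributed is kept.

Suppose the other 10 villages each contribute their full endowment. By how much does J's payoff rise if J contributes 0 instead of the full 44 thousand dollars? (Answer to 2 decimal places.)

Switching from a contribution of 44 to 0 lets J keep an extra 44 thousand dollars, but lowers the reservoir fund by 44, which costs J their own share of that drop: 0.40 × 44 = 17.60.
Net gain = 44 − 17.60 = 26.40. The private return per contributed unit (0.40) is below 1, so free-riding is indeed the best response regardless of what the others do.

26.40 thousand dollars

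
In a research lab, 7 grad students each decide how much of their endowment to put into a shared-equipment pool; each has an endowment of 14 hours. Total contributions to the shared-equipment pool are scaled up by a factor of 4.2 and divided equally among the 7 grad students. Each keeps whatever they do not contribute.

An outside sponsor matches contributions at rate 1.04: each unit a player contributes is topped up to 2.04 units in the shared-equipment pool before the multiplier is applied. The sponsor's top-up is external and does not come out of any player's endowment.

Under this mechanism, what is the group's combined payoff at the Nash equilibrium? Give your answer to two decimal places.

Under the mechanism each unit contributed yields 4.2 × 2.04 / 7 = 1.2240 back to its contributor per unit of net cost, which exceeds 1, making full contribution the dominant choice for everyone.
So the Nash equilibrium is full contribution by all 7; the group earns 4.2 × 2.04 × 98 = 839.66.

839.66 hours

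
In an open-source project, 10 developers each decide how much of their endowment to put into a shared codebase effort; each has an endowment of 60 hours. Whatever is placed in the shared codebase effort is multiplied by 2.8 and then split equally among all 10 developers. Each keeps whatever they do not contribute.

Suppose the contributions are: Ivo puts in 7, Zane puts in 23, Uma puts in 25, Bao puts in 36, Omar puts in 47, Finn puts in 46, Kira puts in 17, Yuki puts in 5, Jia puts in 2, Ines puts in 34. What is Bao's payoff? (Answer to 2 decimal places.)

91.76 hours

Total contributed: 7 + 23 + 25 + 36 + 47 + 46 + 17 + 5 + 2 + 34 = 242.
Each receives 2.8 × 242 / 10 = 67.76 from the shared codebase effort.
Bao keeps 60 − 36 = 24, so Bao's payoff is 24 + 67.76 = 91.76.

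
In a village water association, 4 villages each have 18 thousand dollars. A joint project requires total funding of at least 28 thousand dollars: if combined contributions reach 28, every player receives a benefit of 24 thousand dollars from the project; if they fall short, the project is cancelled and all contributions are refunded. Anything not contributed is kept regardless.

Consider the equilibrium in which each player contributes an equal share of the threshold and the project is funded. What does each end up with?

Equal share of the threshold: 28/4 = 7.
At this profile no one gains by cutting their contribution: any cut drops the total below 28, the project is cancelled, contributions are refunded, and the deviator ends with 18, which is less than 18 − 7 + 24 = 35. Contributing more than 7 just wastes the excess. So contributing exactly 7 is a best response.
Each player's payoff: 18 − 7 + 24 = 35.

35 thousand dollars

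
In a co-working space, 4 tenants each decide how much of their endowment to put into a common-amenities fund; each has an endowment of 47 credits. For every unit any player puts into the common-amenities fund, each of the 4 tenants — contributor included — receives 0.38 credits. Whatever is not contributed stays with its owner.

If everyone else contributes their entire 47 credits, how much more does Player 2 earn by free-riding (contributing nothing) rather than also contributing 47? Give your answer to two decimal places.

29.14 credits

Switching from a contribution of 47 to 0 lets Player 2 keep an extra 47 credits, but lowers the common-amenities fund by 47, which costs Player 2 their own share of that drop: 0.38 × 47 = 17.86.
Net gain = 47 − 17.86 = 29.14. The private return per contributed unit (0.38) is below 1, so free-riding is indeed the best response regardless of what the others do.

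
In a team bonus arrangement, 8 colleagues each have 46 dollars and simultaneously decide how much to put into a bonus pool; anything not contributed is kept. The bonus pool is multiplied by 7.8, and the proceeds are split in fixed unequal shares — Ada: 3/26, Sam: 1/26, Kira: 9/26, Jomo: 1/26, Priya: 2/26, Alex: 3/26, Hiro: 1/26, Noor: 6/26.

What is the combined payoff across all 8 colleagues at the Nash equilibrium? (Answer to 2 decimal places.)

993.60 dollars

A player with share s gets back 7.8·s per unit contributed, so full contribution is dominant for anyone with s > 1/7.8 = 0.1282 and zero contribution is dominant for anyone below.
The shares above 0.1282 belong to Kira and Noor, contributing 46 each; the remaining 6 contribute 0. Total contributed: 92.
The bonus pool pays out 7.8 × 92 = 717.60 in total (split across the unequal shares, but the aggregate is all that matters for the group sum).
The 6 free-riders keep 46 each, adding 276. Group total = 276 + 717.60 = 993.60.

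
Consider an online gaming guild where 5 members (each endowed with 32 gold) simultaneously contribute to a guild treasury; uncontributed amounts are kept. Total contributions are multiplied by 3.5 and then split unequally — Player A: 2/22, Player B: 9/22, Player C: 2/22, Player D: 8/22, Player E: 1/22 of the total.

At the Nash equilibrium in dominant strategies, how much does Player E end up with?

Player j's private return per contributed unit is 3.5 × (j's share). Contributing is weakly dominant for j when that share is at least 1/3.5 = 0.2857, and contributing 0 is dominant otherwise.
Player B and Player D clear that bar, contributing 32 each; the remaining 3 contribute 0. Total contributed: 64.
Player E keeps 32 and receives 3.5 × 64 × 1/22 = 10.18 from the guild treasury, for a payoff of 42.18.

42.18 gold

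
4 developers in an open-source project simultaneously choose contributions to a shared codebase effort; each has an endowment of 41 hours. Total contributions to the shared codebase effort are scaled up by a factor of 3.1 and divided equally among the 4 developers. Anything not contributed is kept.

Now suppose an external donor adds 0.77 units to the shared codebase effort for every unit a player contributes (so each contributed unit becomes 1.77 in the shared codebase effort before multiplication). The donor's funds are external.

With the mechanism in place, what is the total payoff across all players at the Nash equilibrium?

With the mechanism, a contributed unit returns 3.1 × 1.77 / 4 = 1.3718 per unit of net cost to the contributor — now above 1 — so contributing fully is weakly dominant for every player.
At the Nash equilibrium everyone contributes 41. Group total payoff = 3.1 × 1.77 × 164 = 899.87.

899.87 hours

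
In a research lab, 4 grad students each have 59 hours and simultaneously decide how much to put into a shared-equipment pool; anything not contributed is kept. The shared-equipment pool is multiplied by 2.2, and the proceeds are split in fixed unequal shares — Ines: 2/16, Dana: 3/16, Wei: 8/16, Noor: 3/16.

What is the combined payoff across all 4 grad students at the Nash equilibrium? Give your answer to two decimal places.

For player j, contributing a unit is worthwhile iff 2.2 × (j's share) ≥ 1, i.e. iff j's share is at least 0.4545.
The only share above 0.4545 is Wei's 8/16, contributing 59; the remaining 3 contribute 0. Total contributed: 59.
The shared-equipment pool pays out 2.2 × 59 = 129.80 in total (split across the unequal shares, but the aggregate is all that matters for the group sum).
The 3 free-riders keep 59 each, adding 177. Group total = 177 + 129.80 = 306.80.

306.80 hours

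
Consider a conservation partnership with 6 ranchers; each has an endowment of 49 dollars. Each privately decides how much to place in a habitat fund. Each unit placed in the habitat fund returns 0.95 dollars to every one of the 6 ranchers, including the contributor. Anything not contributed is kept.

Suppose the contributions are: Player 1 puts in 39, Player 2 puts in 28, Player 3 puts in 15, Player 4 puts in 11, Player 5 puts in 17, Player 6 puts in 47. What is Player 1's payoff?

Total contributed: 39 + 28 + 15 + 11 + 17 + 47 = 157.
Each receives 0.95 × 157 = 149.15 from the habitat fund.
Player 1 keeps 49 − 39 = 10, so Player 1's payoff is 10 + 149.15 = 159.15.

159.15 dollars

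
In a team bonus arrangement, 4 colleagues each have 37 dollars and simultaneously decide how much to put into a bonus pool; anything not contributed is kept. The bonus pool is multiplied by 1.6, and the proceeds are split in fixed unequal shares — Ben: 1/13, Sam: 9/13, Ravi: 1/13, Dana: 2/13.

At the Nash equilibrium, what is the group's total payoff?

170.20 dollars

Each unit j contributes comes back to j as 1.6 × (j's share), so j prefers to contribute only if that share exceeds 1/1.6 = 0.6250; otherwise keeping the unit dominates.
Sam alone (share 9/13) is above the threshold, contributing 37; the remaining 3 contribute 0. Total contributed: 37.
The bonus pool pays out 1.6 × 37 = 59.20 in total (split across the unequal shares, but the aggregate is all that matters for the group sum).
The 3 free-riders keep 37 each, adding 111. Group total = 111 + 59.20 = 170.20.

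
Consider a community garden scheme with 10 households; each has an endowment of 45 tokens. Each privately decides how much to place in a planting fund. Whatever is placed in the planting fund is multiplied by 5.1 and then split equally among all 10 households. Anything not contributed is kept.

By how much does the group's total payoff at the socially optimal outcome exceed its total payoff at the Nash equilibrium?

1845.00 tokens

Each contributed unit returns 5.1/10 = 0.5100 to its contributor — below 1 — so contributing 0 is dominant for every player. At the Nash equilibrium everyone keeps their 45, and the group total is 10 × 45 = 450.
Each contributed unit returns 5.100 to the group as a whole (0.5100 to each of 10 players), which exceeds 1, so the social optimum is full contribution: group total = 5.100 × 450 = 2295.00.
Efficiency loss = 2295.00 − 450 = 1845.00.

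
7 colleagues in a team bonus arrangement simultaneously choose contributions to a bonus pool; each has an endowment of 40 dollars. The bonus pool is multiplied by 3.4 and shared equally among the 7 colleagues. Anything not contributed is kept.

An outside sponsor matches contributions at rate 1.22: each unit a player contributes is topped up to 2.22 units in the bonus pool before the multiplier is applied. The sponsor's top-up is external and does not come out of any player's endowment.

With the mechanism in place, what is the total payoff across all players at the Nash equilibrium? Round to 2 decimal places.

2113.44 dollars

With the mechanism, a contributed unit returns 3.4 × 2.22 / 7 = 1.0783 per unit of net cost to the contributor — now above 1 — so contributing fully is weakly dominant for every player.
At the Nash equilibrium everyone contributes 40. Group total payoff = 3.4 × 2.22 × 280 = 2113.44.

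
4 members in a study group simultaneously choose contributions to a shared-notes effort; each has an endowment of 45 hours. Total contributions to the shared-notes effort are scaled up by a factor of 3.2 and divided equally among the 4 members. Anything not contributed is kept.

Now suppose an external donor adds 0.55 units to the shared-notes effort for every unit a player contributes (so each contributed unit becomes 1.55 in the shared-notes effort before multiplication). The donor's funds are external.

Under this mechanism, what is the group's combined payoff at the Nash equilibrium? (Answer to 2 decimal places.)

With the mechanism, a contributed unit returns 3.2 × 1.55 / 4 = 1.2400 per unit of net cost to the contributor — now above 1 — so contributing fully is weakly dominant for every player.
So the Nash equilibrium is full contribution by all 4; the group earns 3.2 × 1.55 × 180 = 892.80.

892.80 hours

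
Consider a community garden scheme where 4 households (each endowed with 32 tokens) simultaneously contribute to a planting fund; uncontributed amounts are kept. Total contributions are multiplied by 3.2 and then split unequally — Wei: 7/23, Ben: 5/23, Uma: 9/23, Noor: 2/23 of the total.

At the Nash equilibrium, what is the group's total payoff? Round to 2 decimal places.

A player with share s gets back 3.2·s per unit contributed, so full contribution is dominant for anyone with s > 1/3.2 = 0.3125 and zero contribution is dominant for anyone below.
Only Uma (9/23) clears that bar, contributing 32; the remaining 3 contribute 0. Total contributed: 32.
The planting fund pays out 3.2 × 32 = 102.40 in total (split across the unequal shares, but the aggregate is all that matters for the group sum).
The 3 free-riders keep 32 each, adding 96. Group total = 96 + 102.40 = 198.40.

198.40 tokens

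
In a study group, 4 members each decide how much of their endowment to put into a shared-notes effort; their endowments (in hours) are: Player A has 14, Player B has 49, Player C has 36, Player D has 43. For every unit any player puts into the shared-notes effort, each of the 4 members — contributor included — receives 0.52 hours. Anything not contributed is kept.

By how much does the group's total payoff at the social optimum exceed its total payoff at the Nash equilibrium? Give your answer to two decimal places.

The private return per contributed unit is 0.52 < 1 for everyone, so the Nash equilibrium is zero contribution and the group total is Σ E_j = 14 + 49 + 36 + 43 = 142.
Each contributed unit returns 2.080 to the group, so the social optimum is full contribution by everyone: group total = 2.080 × 142 = 295.36.
Efficiency loss = (2.080 − 1) × 142 = 153.36.

153.36 hours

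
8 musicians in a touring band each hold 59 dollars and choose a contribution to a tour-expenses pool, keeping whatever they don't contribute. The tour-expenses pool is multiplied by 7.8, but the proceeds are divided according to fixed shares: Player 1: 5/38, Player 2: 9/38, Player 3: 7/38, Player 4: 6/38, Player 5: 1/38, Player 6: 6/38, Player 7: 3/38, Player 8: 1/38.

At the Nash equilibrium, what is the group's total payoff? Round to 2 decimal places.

2478.00 dollars

Each unit j contributes comes back to j as 7.8 × (j's share), so j prefers to contribute only if that share exceeds 1/7.8 = 0.1282; otherwise keeping the unit dominates.
The shares above 0.1282 belong to Player 1, Player 2, Player 3, Player 4 and Player 6, contributing 59 each; the remaining 3 contribute 0. Total contributed: 295.
The tour-expenses pool pays out 7.8 × 295 = 2301.00 in total (split across the unequal shares, but the aggregate is all that matters for the group sum).
The 3 free-riders keep 59 each, adding 177. Group total = 177 + 2301.00 = 2478.00.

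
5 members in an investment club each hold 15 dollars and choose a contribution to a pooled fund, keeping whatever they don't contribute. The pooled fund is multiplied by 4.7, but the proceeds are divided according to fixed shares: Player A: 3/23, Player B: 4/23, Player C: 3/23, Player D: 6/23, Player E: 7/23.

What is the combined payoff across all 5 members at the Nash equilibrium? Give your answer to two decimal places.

Player j's private return per contributed unit is 4.7 × (j's share). Contributing is weakly dominant for j when that share is at least 1/4.7 = 0.2128, and contributing 0 is dominant otherwise.
Player D and Player E are above the threshold, contributing 15 each; the remaining 3 contribute 0. Total contributed: 30.
The pooled fund pays out 4.7 × 30 = 141.00 in total (split across the unequal shares, but the aggregate is all that matters for the group sum).
The 3 free-riders keep 15 each, adding 45. Group total = 45 + 141.00 = 186.00.

186.00 dollars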